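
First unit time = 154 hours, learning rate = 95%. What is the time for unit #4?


Formula: T_n = T_1 * (learning_rate)^(log2(n)) where learning_rate = rate/100
Doublings = log2(4) = 2
T_n = 154 * 0.95^2
T_n = 154 * 0.9025 = 139.0 hours

139.0 hours


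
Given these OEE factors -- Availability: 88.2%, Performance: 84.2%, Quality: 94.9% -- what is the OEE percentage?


Formula: OEE = Availability * Performance * Quality / 10000
A * P = 88.2% * 84.2% / 100 = 74.26%
OEE = 74.26% * 94.9% / 100 = 70.5%

70.5%


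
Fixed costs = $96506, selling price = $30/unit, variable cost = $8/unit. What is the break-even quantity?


Formula: BEQ = Fixed Costs / (Price - Variable Cost)
Contribution margin = $30 - $8 = $22/unit
BEQ = ceil($96506 / $22/unit) = ceil(4386.64) = 4387 units

4387 units


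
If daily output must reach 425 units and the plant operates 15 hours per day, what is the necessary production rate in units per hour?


Formula: Production Rate = Daily Demand / Available Hours
Rate = 425 units/day / 15 hours/day
Rate = 28.3 units/hour

28.3 units/hour


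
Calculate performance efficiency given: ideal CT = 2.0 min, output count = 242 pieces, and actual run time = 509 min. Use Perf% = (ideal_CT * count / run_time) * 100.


Formula: Performance = (Ideal CT * Total Count) / Run Time * 100
Ideal output time = 2.0 * 242 = 484.0 min
Performance = 484.0 / 509 * 100 = 95.1%

95.1%


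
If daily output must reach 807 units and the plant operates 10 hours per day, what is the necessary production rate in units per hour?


Formula: Production Rate = Daily Demand / Available Hours
Rate = 807 units/day / 10 hours/day
Rate = 80.7 units/hour

80.7 units/hour


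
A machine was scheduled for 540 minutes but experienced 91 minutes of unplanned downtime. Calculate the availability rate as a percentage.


Formula: Availability = (Planned Time - Downtime) / Planned Time * 100
Uptime = 540 - 91 = 449 min
Availability = 449 / 540 * 100 = 83.1%

83.1%


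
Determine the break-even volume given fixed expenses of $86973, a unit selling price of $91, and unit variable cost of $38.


Formula: BEQ = Fixed Costs / (Price - Variable Cost)
Contribution margin = $91 - $38 = $53/unit
BEQ = ceil($86973 / $53/unit) = ceil(1641.0) = 1641 units

1641 units


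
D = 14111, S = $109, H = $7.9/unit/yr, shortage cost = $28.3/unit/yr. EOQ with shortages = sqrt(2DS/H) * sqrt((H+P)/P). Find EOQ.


Formula: EOQ* = sqrt(2DS/H) * sqrt((H+P)/P)
Base EOQ = sqrt(2*14111*109/7.9) = 624.01 units
Correction = sqrt((7.9+28.3)/28.3) = 1.131
EOQ* = 624.01 * 1.131 = 705.8 units

705.8 units


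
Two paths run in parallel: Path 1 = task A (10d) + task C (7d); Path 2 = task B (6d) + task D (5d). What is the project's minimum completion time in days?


Path 1 = 10 + 7 = 17 days
Path 2 = 6 + 5 = 11 days
Duration = max(17, 11) = 17 days

17 days


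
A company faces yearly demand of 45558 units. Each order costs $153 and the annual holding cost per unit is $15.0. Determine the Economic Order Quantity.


Formula: EOQ = sqrt(2 * D * S / H)
Numerator: 2 * 45558 * 153 = 13940748
2DS/H = 13940748 / 15.0 = 929383.2
EOQ = sqrt(929383.2) = 964.0 units

964.0 units


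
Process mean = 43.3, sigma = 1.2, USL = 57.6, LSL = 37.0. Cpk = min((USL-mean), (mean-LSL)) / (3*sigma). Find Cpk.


Cpu = (57.6 - 43.3) / (3 * 1.2) = 3.97
Cpl = (43.3 - 37.0) / (3 * 1.2) = 1.75
Cpk = min(3.97, 1.75) = 1.75

1.75


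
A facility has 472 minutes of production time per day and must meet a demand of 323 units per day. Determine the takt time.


Formula: Takt Time = Available Production Time / Customer Demand
Takt = 472 min/day / 323 units/day
Takt = 1.46 min/unit

1.46 min/unit


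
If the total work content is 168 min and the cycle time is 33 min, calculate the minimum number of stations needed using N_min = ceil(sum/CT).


Formula: N_min = ceil(Sum of Task Times / Cycle Time)
N_min = ceil(168 min / 33 min) = ceil(5.0909)
N_min = 6 stations

6


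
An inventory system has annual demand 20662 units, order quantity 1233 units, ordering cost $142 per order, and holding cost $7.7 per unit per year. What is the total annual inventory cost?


TC = 20662/1233 * 142 + 1233/2 * 7.7

$7126.62


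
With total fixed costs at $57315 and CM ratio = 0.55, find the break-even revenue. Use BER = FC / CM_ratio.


Formula: BER = Fixed Costs / Contribution Margin Ratio
BER = $57315 / 0.55
BER = $104209.09 (to the nearest cent)

$104209.09


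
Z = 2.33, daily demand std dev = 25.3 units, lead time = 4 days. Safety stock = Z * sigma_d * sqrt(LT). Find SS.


Formula: SS = z * sigma_d * sqrt(LT)
sqrt(LT) = sqrt(4) = 2.0
SS = 2.33 * 25.3 * 2.0
SS = 117.9 units

117.9 units


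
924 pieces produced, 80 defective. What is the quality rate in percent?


Formula: Quality Rate = Good Pieces / Total Pieces * 100
Good pieces = 924 - 80 = 844
QR = 844 / 924 * 100 = 91.3%

91.3%


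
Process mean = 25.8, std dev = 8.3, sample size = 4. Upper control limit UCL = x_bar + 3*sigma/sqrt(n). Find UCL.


UCL = 25.8 + 3 * 8.3 / sqrt(4)

38.25


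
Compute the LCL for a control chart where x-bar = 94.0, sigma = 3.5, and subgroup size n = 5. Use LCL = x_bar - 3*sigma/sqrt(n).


LCL = 94.0 - 3 * 3.5 / sqrt(5)

89.3


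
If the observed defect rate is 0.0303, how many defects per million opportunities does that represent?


DPMO = defect_rate * 1000000 = 0.0303 * 1000000

30300


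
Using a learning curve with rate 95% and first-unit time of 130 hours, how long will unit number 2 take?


Formula: T_n = T_1 * (learning_rate)^(log2(n)) where learning_rate = rate/100
Doublings = log2(2) = 1
T_n = 130 * 0.95^1
T_n = 130 * 0.95 = 123.5 hours

123.5 hours


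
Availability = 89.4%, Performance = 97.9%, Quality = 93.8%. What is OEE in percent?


Formula: OEE = Availability * Performance * Quality / 10000
A * P = 89.4% * 97.9% / 100 = 87.52%
OEE = 87.52% * 93.8% / 100 = 82.1%

82.1%


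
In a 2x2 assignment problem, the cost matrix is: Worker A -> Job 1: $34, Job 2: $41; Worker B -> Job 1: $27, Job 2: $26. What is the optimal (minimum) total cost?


Option 1: A->1 + B->2 = $34 + $26 = $60
Option 2: A->2 + B->1 = $41 + $27 = $68
Min cost = min($60, $68) = $60

$60


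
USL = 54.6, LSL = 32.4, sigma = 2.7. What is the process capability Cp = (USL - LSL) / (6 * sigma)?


Cp = (54.6 - 32.4) / (6 * 2.7)

1.37


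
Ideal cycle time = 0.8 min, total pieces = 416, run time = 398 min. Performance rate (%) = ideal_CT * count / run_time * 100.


Formula: Performance = (Ideal CT * Total Count) / Run Time * 100
Ideal output time = 0.8 * 416 = 332.8 min
Performance = 332.8 / 398 * 100 = 83.6%

83.6%


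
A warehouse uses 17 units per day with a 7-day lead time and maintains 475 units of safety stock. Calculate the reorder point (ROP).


Formula: ROP = (Daily Demand * Lead Time) + Safety Stock
Demand during lead time = 17 * 7 = 119 units
ROP = 119 + 475 = 594 units

594 units


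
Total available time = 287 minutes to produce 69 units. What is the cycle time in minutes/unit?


Formula: CT = Available Time / Number of Units
CT = 287 min / 69 units
CT = 4.16 min/unit

4.16 min/unit


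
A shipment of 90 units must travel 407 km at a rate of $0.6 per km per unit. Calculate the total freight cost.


TC = dist * cost * units = 407 * 0.6 * 90 = $21978.00

$21978.00


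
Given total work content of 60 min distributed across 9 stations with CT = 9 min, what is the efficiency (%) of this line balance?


Formula: Efficiency = Sum of Task Times / (N_stations * CT) * 100
Total station capacity = 9 stations * 9 min = 81 min
Efficiency = 60 / 81 * 100 = 74.1%

74.1%


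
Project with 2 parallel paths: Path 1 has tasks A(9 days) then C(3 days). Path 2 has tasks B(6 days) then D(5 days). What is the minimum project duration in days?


Path 1 = 9 + 3 = 12 days
Path 2 = 6 + 5 = 11 days
Duration = max(12, 11) = 12 days

12 days


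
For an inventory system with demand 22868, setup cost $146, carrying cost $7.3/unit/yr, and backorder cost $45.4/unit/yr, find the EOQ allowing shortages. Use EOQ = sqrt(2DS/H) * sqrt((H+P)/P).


Formula: EOQ* = sqrt(2DS/H) * sqrt((H+P)/P)
Base EOQ = sqrt(2*22868*146/7.3) = 956.41 units
Correction = sqrt((7.3+45.4)/45.4) = 1.0774
EOQ* = 956.41 * 1.0774 = 1030.4 units

1030.4 units


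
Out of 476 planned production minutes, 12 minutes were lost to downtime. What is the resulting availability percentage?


Formula: Availability = (Planned Time - Downtime) / Planned Time * 100
Uptime = 476 - 12 = 464 min
Availability = 464 / 476 * 100 = 97.5%

97.5%


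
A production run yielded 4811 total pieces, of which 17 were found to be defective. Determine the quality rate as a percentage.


Formula: Quality Rate = Good Pieces / Total Pieces * 100
Good pieces = 4811 - 17 = 4794
QR = 4794 / 4811 * 100 = 99.6%

99.6%


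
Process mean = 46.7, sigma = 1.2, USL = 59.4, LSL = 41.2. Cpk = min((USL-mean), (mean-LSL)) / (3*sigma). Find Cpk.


Cpu = (59.4 - 46.7) / (3 * 1.2) = 3.53
Cpl = (46.7 - 41.2) / (3 * 1.2) = 1.53
Cpk = min(3.53, 1.53) = 1.53

1.53


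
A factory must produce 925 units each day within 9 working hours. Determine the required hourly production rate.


Formula: Production Rate = Daily Demand / Available Hours
Rate = 925 units/day / 9 hours/day
Rate = 102.8 units/hour

102.8 units/hour


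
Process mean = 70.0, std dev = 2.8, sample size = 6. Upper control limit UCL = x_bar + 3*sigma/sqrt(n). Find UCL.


UCL = 70.0 + 3 * 2.8 / sqrt(6)

73.43


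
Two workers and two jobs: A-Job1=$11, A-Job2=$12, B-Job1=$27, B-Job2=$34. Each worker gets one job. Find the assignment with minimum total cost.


Option 1: A->1 + B->2 = $11 + $34 = $45
Option 2: A->2 + B->1 = $12 + $27 = $39
Min cost = min($45, $39) = $39

$39


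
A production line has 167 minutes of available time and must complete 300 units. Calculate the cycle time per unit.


Formula: CT = Available Time / Number of Units
CT = 167 min / 300 units
CT = 0.56 min/unit

0.56 min/unit


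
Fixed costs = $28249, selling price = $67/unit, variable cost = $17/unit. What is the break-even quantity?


Formula: BEQ = Fixed Costs / (Price - Variable Cost)
Contribution margin = $67 - $17 = $50/unit
BEQ = ceil($28249 / $50/unit) = ceil(564.98) = 565 units

565 units


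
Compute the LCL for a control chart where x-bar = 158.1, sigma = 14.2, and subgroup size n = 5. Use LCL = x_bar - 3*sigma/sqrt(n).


LCL = 158.1 - 3 * 14.2 / sqrt(5)

139.05


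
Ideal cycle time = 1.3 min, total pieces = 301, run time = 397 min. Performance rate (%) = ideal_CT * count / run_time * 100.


Formula: Performance = (Ideal CT * Total Count) / Run Time * 100
Ideal output time = 1.3 * 301 = 391.3 min
Performance = 391.3 / 397 * 100 = 98.6%

98.6%


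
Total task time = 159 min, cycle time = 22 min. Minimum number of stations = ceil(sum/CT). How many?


Formula: N_min = ceil(Sum of Task Times / Cycle Time)
N_min = ceil(159 min / 22 min) = ceil(7.2273)
N_min = 8 stations

8


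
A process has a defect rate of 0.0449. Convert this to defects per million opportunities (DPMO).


DPMO = defect_rate * 1000000 = 0.0449 * 1000000

44900


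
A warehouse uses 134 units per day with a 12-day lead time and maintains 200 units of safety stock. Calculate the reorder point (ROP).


Formula: ROP = (Daily Demand * Lead Time) + Safety Stock
Demand during lead time = 134 * 12 = 1608 units
ROP = 1608 + 200 = 1808 units

1808 units


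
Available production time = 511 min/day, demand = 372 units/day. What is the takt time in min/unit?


Formula: Takt Time = Available Production Time / Customer Demand
Takt = 511 min/day / 372 units/day
Takt = 1.37 min/unit

1.37 min/unit


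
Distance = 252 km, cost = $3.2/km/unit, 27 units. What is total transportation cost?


TC = dist * cost * units = 252 * 3.2 * 27 = $21772.80

$21772.80


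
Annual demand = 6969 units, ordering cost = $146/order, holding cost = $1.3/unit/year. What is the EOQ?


Formula: EOQ = sqrt(2 * D * S / H)
Numerator: 2 * 6969 * 146 = 2034948
2DS/H = 2034948 / 1.3 = 1565344.6
EOQ = sqrt(1565344.6) = 1251.1 units

1251.1 units


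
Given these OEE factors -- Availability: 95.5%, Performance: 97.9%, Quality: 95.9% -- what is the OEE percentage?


Formula: OEE = Availability * Performance * Quality / 10000
A * P = 95.5% * 97.9% / 100 = 93.49%
OEE = 93.49% * 95.9% / 100 = 89.7%

89.7%


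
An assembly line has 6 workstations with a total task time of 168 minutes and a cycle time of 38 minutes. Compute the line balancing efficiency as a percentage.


Formula: Efficiency = Sum of Task Times / (N_stations * CT) * 100
Total station capacity = 6 stations * 38 min = 228 min
Efficiency = 168 / 228 * 100 = 73.7%

73.7%


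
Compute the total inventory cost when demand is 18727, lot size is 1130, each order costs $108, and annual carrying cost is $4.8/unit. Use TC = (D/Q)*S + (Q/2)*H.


TC = 18727/1130 * 108 + 1130/2 * 4.8

$4501.84


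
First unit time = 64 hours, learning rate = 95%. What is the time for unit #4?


Formula: T_n = T_1 * (learning_rate)^(log2(n)) where learning_rate = rate/100
Doublings = log2(4) = 2
T_n = 64 * 0.95^2
T_n = 64 * 0.9025 = 57.8 hours

57.8 hours


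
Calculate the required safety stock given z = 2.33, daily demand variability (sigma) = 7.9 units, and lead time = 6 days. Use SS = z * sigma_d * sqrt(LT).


Formula: SS = z * sigma_d * sqrt(LT)
sqrt(LT) = sqrt(6) = 2.4495
SS = 2.33 * 7.9 * 2.4495
SS = 45.1 units

45.1 units


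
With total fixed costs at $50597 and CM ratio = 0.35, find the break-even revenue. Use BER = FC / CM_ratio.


Formula: BER = Fixed Costs / Contribution Margin Ratio
BER = $50597 / 0.35
BER = $144562.86 (to the nearest cent)

$144562.86


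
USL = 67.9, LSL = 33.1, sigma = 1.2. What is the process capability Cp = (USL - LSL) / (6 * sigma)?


Cp = (67.9 - 33.1) / (6 * 1.2)

4.83


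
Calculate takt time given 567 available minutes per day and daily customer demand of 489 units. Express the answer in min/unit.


Formula: Takt Time = Available Production Time / Customer Demand
Takt = 567 min/day / 489 units/day
Takt = 1.16 min/unit

1.16 min/unit


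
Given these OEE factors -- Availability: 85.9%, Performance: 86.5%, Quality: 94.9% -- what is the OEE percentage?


Formula: OEE = Availability * Performance * Quality / 10000
A * P = 85.9% * 86.5% / 100 = 74.3%
OEE = 74.3% * 94.9% / 100 = 70.5%

70.5%


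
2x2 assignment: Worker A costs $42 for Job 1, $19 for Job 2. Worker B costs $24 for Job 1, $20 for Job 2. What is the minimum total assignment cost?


Option 1: A->1 + B->2 = $42 + $20 = $62
Option 2: A->2 + B->1 = $19 + $24 = $43
Min cost = min($62, $43) = $43

$43


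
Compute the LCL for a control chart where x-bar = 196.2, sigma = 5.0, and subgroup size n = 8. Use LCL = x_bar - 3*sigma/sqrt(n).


LCL = 196.2 - 3 * 5.0 / sqrt(8)

190.9


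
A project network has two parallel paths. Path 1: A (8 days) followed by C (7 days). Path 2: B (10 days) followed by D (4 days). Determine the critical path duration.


Path 1 = 8 + 7 = 15 days
Path 2 = 10 + 4 = 14 days
Duration = max(15, 14) = 15 days

15 days


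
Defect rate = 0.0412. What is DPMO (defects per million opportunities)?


DPMO = defect_rate * 1000000 = 0.0412 * 1000000

41200


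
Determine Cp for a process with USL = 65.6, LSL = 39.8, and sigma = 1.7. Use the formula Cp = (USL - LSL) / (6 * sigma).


Cp = (65.6 - 39.8) / (6 * 1.7)

2.53


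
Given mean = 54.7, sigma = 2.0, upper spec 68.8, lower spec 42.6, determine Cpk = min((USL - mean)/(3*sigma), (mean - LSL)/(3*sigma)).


Cpu = (68.8 - 54.7) / (3 * 2.0) = 2.35
Cpl = (54.7 - 42.6) / (3 * 2.0) = 2.02
Cpk = min(2.35, 2.02) = 2.02

2.02


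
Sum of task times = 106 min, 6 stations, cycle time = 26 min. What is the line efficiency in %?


Formula: Efficiency = Sum of Task Times / (N_stations * CT) * 100
Total station capacity = 6 stations * 26 min = 156 min
Efficiency = 106 / 156 * 100 = 67.9%

67.9%


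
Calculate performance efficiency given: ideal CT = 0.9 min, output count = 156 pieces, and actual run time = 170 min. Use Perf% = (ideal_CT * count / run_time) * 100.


Formula: Performance = (Ideal CT * Total Count) / Run Time * 100
Ideal output time = 0.9 * 156 = 140.4 min
Performance = 140.4 / 170 * 100 = 82.6%

82.6%


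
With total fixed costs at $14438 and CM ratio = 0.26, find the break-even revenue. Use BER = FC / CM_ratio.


Formula: BER = Fixed Costs / Contribution Margin Ratio
BER = $14438 / 0.26
BER = $55530.77 (to the nearest cent)

$55530.77


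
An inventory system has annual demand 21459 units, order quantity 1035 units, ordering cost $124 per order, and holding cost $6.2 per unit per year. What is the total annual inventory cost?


TC = 21459/1035 * 124 + 1035/2 * 6.2

$5779.43


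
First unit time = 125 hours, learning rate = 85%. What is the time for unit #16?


Formula: T_n = T_1 * (learning_rate)^(log2(n)) where learning_rate = rate/100
Doublings = log2(16) = 4
T_n = 125 * 0.85^4
T_n = 125 * 0.522 = 65.3 hours

65.3 hours


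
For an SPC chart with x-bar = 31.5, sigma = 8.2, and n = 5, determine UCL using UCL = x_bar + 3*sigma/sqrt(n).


UCL = 31.5 + 3 * 8.2 / sqrt(5)

42.5


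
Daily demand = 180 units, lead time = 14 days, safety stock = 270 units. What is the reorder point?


Formula: ROP = (Daily Demand * Lead Time) + Safety Stock
Demand during lead time = 180 * 14 = 2520 units
ROP = 2520 + 270 = 2790 units

2790 units


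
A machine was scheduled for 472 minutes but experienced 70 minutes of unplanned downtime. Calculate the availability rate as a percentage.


Formula: Availability = (Planned Time - Downtime) / Planned Time * 100
Uptime = 472 - 70 = 402 min
Availability = 402 / 472 * 100 = 85.2%

85.2%


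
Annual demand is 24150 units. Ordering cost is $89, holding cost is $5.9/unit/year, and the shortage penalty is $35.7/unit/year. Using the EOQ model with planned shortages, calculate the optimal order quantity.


Formula: EOQ* = sqrt(2DS/H) * sqrt((H+P)/P)
Base EOQ = sqrt(2*24150*89/5.9) = 853.58 units
Correction = sqrt((5.9+35.7)/35.7) = 1.07947
EOQ* = 853.58 * 1.07947 = 921.4 units

921.4 units


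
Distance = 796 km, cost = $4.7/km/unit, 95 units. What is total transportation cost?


TC = dist * cost * units = 796 * 4.7 * 95 = $355414.00

$355414.00


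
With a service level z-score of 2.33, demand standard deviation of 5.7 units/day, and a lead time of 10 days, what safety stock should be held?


Formula: SS = z * sigma_d * sqrt(LT)
sqrt(LT) = sqrt(10) = 3.1623
SS = 2.33 * 5.7 * 3.1623
SS = 42.0 units

42.0 units


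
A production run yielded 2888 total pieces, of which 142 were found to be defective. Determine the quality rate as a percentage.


Formula: Quality Rate = Good Pieces / Total Pieces * 100
Good pieces = 2888 - 142 = 2746
QR = 2746 / 2888 * 100 = 95.1%

95.1%


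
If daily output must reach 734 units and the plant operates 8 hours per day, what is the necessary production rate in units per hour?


Formula: Production Rate = Daily Demand / Available Hours
Rate = 734 units/day / 8 hours/day
Rate = 91.8 units/hour

91.8 units/hour


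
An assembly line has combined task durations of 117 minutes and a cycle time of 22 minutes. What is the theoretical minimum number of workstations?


Formula: N_min = ceil(Sum of Task Times / Cycle Time)
N_min = ceil(117 min / 22 min) = ceil(5.3182)
N_min = 6 stations

6


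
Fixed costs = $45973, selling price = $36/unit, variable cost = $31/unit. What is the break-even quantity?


Formula: BEQ = Fixed Costs / (Price - Variable Cost)
Contribution margin = $36 - $31 = $5/unit
BEQ = ceil($45973 / $5/unit) = ceil(9194.6) = 9195 units

9195 units


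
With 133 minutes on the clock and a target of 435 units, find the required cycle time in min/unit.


Formula: CT = Available Time / Number of Units
CT = 133 min / 435 units
CT = 0.31 min/unit

0.31 min/unit


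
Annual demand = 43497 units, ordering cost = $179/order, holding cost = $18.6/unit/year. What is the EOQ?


Formula: EOQ = sqrt(2 * D * S / H)
Numerator: 2 * 43497 * 179 = 15571926
2DS/H = 15571926 / 18.6 = 837200.3
EOQ = sqrt(837200.3) = 915.0 units

915.0 units


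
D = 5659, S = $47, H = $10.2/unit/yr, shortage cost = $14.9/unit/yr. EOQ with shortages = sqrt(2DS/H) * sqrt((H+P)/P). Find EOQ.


Formula: EOQ* = sqrt(2DS/H) * sqrt((H+P)/P)
Base EOQ = sqrt(2*5659*47/10.2) = 228.37 units
Correction = sqrt((10.2+14.9)/14.9) = 1.29791
EOQ* = 228.37 * 1.29791 = 296.4 units

296.4 units


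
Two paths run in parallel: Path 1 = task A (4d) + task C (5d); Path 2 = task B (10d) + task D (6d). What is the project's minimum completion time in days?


Path 1 = 4 + 5 = 9 days
Path 2 = 10 + 6 = 16 days
Duration = max(9, 16) = 16 days

16 days


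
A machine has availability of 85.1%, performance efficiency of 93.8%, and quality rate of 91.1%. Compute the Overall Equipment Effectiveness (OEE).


Formula: OEE = Availability * Performance * Quality / 10000
A * P = 85.1% * 93.8% / 100 = 79.82%
OEE = 79.82% * 91.1% / 100 = 72.7%

72.7%


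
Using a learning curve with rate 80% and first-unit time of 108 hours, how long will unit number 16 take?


Formula: T_n = T_1 * (learning_rate)^(log2(n)) where learning_rate = rate/100
Doublings = log2(16) = 4
T_n = 108 * 0.8^4
T_n = 108 * 0.4096 = 44.2 hours

44.2 hours


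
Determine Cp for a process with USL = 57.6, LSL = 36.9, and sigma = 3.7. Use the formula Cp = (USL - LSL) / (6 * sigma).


Cp = (57.6 - 36.9) / (6 * 3.7)

0.93


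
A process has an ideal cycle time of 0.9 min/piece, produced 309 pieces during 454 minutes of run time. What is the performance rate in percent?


Formula: Performance = (Ideal CT * Total Count) / Run Time * 100
Ideal output time = 0.9 * 309 = 278.1 min
Performance = 278.1 / 454 * 100 = 61.3%

61.3%


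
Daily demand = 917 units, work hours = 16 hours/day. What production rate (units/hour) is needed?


Formula: Production Rate = Daily Demand / Available Hours
Rate = 917 units/day / 16 hours/day
Rate = 57.3 units/hour

57.3 units/hour


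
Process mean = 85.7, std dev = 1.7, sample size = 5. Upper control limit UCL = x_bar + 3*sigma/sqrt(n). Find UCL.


UCL = 85.7 + 3 * 1.7 / sqrt(5)

87.98


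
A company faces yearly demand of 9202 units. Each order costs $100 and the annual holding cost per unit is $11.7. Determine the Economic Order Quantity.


Formula: EOQ = sqrt(2 * D * S / H)
Numerator: 2 * 9202 * 100 = 1840400
2DS/H = 1840400 / 11.7 = 157299.1
EOQ = sqrt(157299.1) = 396.6 units

396.6 units


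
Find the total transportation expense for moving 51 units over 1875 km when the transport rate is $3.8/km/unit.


TC = dist * cost * units = 1875 * 3.8 * 51 = $363375.00

$363375.00


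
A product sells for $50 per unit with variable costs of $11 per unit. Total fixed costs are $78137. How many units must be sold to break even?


Formula: BEQ = Fixed Costs / (Price - Variable Cost)
Contribution margin = $50 - $11 = $39/unit
BEQ = ceil($78137 / $39/unit) = ceil(2003.51) = 2004 units

2004 units


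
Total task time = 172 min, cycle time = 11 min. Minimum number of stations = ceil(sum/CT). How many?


Formula: N_min = ceil(Sum of Task Times / Cycle Time)
N_min = ceil(172 min / 11 min) = ceil(15.6364)
N_min = 16 stations

16


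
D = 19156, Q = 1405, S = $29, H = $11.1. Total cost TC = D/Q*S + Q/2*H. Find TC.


TC = 19156/1405 * 29 + 1405/2 * 11.1

$8193.14


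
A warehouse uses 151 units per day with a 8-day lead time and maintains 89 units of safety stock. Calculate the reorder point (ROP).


Formula: ROP = (Daily Demand * Lead Time) + Safety Stock
Demand during lead time = 151 * 8 = 1208 units
ROP = 1208 + 89 = 1297 units

1297 units


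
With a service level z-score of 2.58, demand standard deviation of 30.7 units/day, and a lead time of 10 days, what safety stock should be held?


Formula: SS = z * sigma_d * sqrt(LT)
sqrt(LT) = sqrt(10) = 3.1623
SS = 2.58 * 30.7 * 3.1623
SS = 250.5 units

250.5 units


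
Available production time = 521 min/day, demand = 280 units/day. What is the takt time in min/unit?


Formula: Takt Time = Available Production Time / Customer Demand
Takt = 521 min/day / 280 units/day
Takt = 1.86 min/unit

1.86 min/unit


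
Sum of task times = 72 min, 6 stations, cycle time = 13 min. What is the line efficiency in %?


Formula: Efficiency = Sum of Task Times / (N_stations * CT) * 100
Total station capacity = 6 stations * 13 min = 78 min
Efficiency = 72 / 78 * 100 = 92.3%

92.3%


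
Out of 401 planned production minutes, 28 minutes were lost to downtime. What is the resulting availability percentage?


Formula: Availability = (Planned Time - Downtime) / Planned Time * 100
Uptime = 401 - 28 = 373 min
Availability = 373 / 401 * 100 = 93.0%

93.0%


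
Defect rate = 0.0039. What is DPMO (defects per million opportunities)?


DPMO = defect_rate * 1000000 = 0.0039 * 1000000

3900


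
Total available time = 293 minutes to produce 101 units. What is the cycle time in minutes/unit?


Formula: CT = Available Time / Number of Units
CT = 293 min / 101 units
CT = 2.9 min/unit

2.9 min/unit


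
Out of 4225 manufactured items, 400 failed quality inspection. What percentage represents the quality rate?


Formula: Quality Rate = Good Pieces / Total Pieces * 100
Good pieces = 4225 - 400 = 3825
QR = 3825 / 4225 * 100 = 90.5%

90.5%


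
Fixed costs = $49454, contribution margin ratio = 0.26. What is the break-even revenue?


Formula: BER = Fixed Costs / Contribution Margin Ratio
BER = $49454 / 0.26
BER = $190207.69 (to the nearest cent)

$190207.69


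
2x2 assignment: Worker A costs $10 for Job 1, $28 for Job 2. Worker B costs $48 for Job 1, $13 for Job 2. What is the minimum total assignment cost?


Option 1: A->1 + B->2 = $10 + $13 = $23
Option 2: A->2 + B->1 = $28 + $48 = $76
Min cost = min($23, $76) = $23

$23


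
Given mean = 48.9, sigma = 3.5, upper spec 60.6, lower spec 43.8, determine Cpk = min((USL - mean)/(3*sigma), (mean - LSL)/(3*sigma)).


Cpu = (60.6 - 48.9) / (3 * 3.5) = 1.11
Cpl = (48.9 - 43.8) / (3 * 3.5) = 0.49
Cpk = min(1.11, 0.49) = 0.49

0.49


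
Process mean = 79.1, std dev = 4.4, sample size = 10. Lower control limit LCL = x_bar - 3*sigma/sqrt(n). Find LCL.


LCL = 79.1 - 3 * 4.4 / sqrt(10)

74.93


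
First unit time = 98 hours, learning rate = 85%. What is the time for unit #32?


Formula: T_n = T_1 * (learning_rate)^(log2(n)) where learning_rate = rate/100
Doublings = log2(32) = 5
T_n = 98 * 0.85^5
T_n = 98 * 0.4437 = 43.5 hours

43.5 hours


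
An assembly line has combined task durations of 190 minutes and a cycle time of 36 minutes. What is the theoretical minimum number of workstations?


Formula: N_min = ceil(Sum of Task Times / Cycle Time)
N_min = ceil(190 min / 36 min) = ceil(5.2778)
N_min = 6 stations

6


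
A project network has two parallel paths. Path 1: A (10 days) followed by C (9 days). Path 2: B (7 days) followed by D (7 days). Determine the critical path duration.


Path 1 = 10 + 9 = 19 days
Path 2 = 7 + 7 = 14 days
Duration = max(19, 14) = 19 days

19 days


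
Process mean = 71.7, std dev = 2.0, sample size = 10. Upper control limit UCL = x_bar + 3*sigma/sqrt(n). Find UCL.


UCL = 71.7 + 3 * 2.0 / sqrt(10)

73.6


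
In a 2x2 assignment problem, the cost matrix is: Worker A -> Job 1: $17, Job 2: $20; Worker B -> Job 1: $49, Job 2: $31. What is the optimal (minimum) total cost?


Option 1: A->1 + B->2 = $17 + $31 = $48
Option 2: A->2 + B->1 = $20 + $49 = $69
Min cost = min($48, $69) = $48

$48


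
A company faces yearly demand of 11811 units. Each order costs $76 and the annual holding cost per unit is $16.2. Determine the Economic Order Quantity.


Formula: EOQ = sqrt(2 * D * S / H)
Numerator: 2 * 11811 * 76 = 1795272
2DS/H = 1795272 / 16.2 = 110819.3
EOQ = sqrt(110819.3) = 332.9 units

332.9 units


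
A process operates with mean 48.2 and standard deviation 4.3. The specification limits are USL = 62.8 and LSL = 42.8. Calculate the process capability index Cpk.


Cpu = (62.8 - 48.2) / (3 * 4.3) = 1.13
Cpl = (48.2 - 42.8) / (3 * 4.3) = 0.42
Cpk = min(1.13, 0.42) = 0.42

0.42


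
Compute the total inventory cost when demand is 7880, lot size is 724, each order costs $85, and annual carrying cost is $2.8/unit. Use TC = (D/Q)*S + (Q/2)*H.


TC = 7880/724 * 85 + 724/2 * 2.8

$1938.74


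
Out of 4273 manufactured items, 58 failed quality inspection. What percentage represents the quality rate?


Formula: Quality Rate = Good Pieces / Total Pieces * 100
Good pieces = 4273 - 58 = 4215
QR = 4215 / 4273 * 100 = 98.6%

98.6%


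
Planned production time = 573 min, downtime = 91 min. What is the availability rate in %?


Formula: Availability = (Planned Time - Downtime) / Planned Time * 100
Uptime = 573 - 91 = 482 min
Availability = 482 / 573 * 100 = 84.1%

84.1%


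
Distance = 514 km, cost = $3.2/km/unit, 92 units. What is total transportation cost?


TC = dist * cost * units = 514 * 3.2 * 92 = $151321.60

$151321.60


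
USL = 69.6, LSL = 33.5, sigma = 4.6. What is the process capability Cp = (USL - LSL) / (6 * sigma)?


Cp = (69.6 - 33.5) / (6 * 4.6)

1.31


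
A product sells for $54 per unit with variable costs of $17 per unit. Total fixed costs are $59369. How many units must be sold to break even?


Formula: BEQ = Fixed Costs / (Price - Variable Cost)
Contribution margin = $54 - $17 = $37/unit
BEQ = ceil($59369 / $37/unit) = ceil(1604.57) = 1605 units

1605 units


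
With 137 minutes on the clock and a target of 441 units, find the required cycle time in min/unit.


Formula: CT = Available Time / Number of Units
CT = 137 min / 441 units
CT = 0.31 min/unit

0.31 min/unit


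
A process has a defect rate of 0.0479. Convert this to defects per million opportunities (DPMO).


DPMO = defect_rate * 1000000 = 0.0479 * 1000000

47900


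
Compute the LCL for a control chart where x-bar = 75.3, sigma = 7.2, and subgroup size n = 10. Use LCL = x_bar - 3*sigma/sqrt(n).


LCL = 75.3 - 3 * 7.2 / sqrt(10)

68.47


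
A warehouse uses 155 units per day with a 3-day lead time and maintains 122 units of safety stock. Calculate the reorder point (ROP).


Formula: ROP = (Daily Demand * Lead Time) + Safety Stock
Demand during lead time = 155 * 3 = 465 units
ROP = 465 + 122 = 587 units

587 units


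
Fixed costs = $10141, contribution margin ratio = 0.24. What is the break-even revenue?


Formula: BER = Fixed Costs / Contribution Margin Ratio
BER = $10141 / 0.24
BER = $42254.17 (to the nearest cent)

$42254.17


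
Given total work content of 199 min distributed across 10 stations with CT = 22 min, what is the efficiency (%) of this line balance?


Formula: Efficiency = Sum of Task Times / (N_stations * CT) * 100
Total station capacity = 10 stations * 22 min = 220 min
Efficiency = 199 / 220 * 100 = 90.5%

90.5%


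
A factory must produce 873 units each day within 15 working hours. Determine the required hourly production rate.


Formula: Production Rate = Daily Demand / Available Hours
Rate = 873 units/day / 15 hours/day
Rate = 58.2 units/hour

58.2 units/hour


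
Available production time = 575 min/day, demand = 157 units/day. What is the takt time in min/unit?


Formula: Takt Time = Available Production Time / Customer Demand
Takt = 575 min/day / 157 units/day
Takt = 3.66 min/unit

3.66 min/unit


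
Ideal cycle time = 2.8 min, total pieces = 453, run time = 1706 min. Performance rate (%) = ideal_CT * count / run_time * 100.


Formula: Performance = (Ideal CT * Total Count) / Run Time * 100
Ideal output time = 2.8 * 453 = 1268.4 min
Performance = 1268.4 / 1706 * 100 = 74.3%

74.3%


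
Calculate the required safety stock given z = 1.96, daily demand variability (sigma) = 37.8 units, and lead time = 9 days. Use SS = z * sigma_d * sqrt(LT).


Formula: SS = z * sigma_d * sqrt(LT)
sqrt(LT) = sqrt(9) = 3.0
SS = 1.96 * 37.8 * 3.0
SS = 222.3 units

222.3 units


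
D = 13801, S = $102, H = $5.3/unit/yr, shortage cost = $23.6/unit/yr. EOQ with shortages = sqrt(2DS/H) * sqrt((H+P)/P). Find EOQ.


Formula: EOQ* = sqrt(2DS/H) * sqrt((H+P)/P)
Base EOQ = sqrt(2*13801*102/5.3) = 728.84 units
Correction = sqrt((5.3+23.6)/23.6) = 1.10661
EOQ* = 728.84 * 1.10661 = 806.5 units

806.5 units


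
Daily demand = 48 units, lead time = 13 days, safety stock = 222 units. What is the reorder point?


Formula: ROP = (Daily Demand * Lead Time) + Safety Stock
Demand during lead time = 48 * 13 = 624 units
ROP = 624 + 222 = 846 units

846 units


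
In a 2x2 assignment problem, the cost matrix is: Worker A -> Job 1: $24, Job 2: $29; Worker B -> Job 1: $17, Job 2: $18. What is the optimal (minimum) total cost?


Option 1: A->1 + B->2 = $24 + $18 = $42
Option 2: A->2 + B->1 = $29 + $17 = $46
Min cost = min($42, $46) = $42

$42


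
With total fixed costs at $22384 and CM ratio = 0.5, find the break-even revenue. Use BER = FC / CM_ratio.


Formula: BER = Fixed Costs / Contribution Margin Ratio
BER = $22384 / 0.5
BER = $44768.00 (to the nearest cent)

$44768.00


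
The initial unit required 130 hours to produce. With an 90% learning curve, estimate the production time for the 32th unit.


Formula: T_n = T_1 * (learning_rate)^(log2(n)) where learning_rate = rate/100
Doublings = log2(32) = 5
T_n = 130 * 0.9^5
T_n = 130 * 0.5905 = 76.8 hours

76.8 hours


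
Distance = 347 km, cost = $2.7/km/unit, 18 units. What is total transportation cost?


TC = dist * cost * units = 347 * 2.7 * 18 = $16864.20

$16864.20


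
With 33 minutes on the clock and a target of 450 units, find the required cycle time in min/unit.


Formula: CT = Available Time / Number of Units
CT = 33 min / 450 units
CT = 0.07 min/unit

0.07 min/unit


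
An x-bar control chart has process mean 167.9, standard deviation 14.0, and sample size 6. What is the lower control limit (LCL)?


LCL = 167.9 - 3 * 14.0 / sqrt(6)

150.75


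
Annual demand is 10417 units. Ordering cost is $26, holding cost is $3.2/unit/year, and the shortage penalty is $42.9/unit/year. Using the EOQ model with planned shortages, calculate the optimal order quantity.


Formula: EOQ* = sqrt(2DS/H) * sqrt((H+P)/P)
Base EOQ = sqrt(2*10417*26/3.2) = 411.43 units
Correction = sqrt((3.2+42.9)/42.9) = 1.03663
EOQ* = 411.43 * 1.03663 = 426.5 units

426.5 units


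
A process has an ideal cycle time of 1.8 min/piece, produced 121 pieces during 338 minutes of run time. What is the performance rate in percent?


Formula: Performance = (Ideal CT * Total Count) / Run Time * 100
Ideal output time = 1.8 * 121 = 217.8 min
Performance = 217.8 / 338 * 100 = 64.4%

64.4%


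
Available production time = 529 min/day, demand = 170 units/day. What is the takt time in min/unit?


Formula: Takt Time = Available Production Time / Customer Demand
Takt = 529 min/day / 170 units/day
Takt = 3.11 min/unit

3.11 min/unit


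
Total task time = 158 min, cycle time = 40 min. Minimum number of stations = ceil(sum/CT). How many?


Formula: N_min = ceil(Sum of Task Times / Cycle Time)
N_min = ceil(158 min / 40 min) = ceil(3.95)
N_min = 4 stations

4


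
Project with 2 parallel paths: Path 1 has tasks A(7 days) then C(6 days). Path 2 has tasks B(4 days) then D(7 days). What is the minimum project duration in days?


Path 1 = 7 + 6 = 13 days
Path 2 = 4 + 7 = 11 days
Duration = max(13, 11) = 13 days

13 days


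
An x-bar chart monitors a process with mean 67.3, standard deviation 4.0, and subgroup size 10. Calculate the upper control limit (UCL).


UCL = 67.3 + 3 * 4.0 / sqrt(10)

71.09


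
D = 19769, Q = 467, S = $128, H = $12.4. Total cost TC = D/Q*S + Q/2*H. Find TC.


TC = 19769/467 * 128 + 467/2 * 12.4

$8313.88


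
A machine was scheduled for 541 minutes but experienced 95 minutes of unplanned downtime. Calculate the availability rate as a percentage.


Formula: Availability = (Planned Time - Downtime) / Planned Time * 100
Uptime = 541 - 95 = 446 min
Availability = 446 / 541 * 100 = 82.4%

82.4%


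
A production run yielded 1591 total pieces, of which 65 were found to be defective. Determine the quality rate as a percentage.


Formula: Quality Rate = Good Pieces / Total Pieces * 100
Good pieces = 1591 - 65 = 1526
QR = 1526 / 1591 * 100 = 95.9%

95.9%


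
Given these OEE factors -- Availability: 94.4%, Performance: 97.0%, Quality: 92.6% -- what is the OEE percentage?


Formula: OEE = Availability * Performance * Quality / 10000
A * P = 94.4% * 97.0% / 100 = 91.57%
OEE = 91.57% * 92.6% / 100 = 84.8%

84.8%


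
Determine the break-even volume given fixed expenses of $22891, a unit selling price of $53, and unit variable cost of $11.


Formula: BEQ = Fixed Costs / (Price - Variable Cost)
Contribution margin = $53 - $11 = $42/unit
BEQ = ceil($22891 / $42/unit) = ceil(545.02) = 546 units

546 units


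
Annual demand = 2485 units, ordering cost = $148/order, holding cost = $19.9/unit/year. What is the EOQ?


Formula: EOQ = sqrt(2 * D * S / H)
Numerator: 2 * 2485 * 148 = 735560
2DS/H = 735560 / 19.9 = 36962.8
EOQ = sqrt(36962.8) = 192.3 units

192.3 units


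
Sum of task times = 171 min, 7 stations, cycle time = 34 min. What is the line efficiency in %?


Formula: Efficiency = Sum of Task Times / (N_stations * CT) * 100
Total station capacity = 7 stations * 34 min = 238 min
Efficiency = 171 / 238 * 100 = 71.8%

71.8%


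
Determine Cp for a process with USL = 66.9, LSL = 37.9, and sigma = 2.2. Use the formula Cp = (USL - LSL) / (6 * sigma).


Cp = (66.9 - 37.9) / (6 * 2.2)

2.2


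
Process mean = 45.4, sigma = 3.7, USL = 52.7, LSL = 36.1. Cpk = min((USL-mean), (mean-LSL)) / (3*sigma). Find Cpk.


Cpu = (52.7 - 45.4) / (3 * 3.7) = 0.66
Cpl = (45.4 - 36.1) / (3 * 3.7) = 0.84
Cpk = min(0.66, 0.84) = 0.66

0.66


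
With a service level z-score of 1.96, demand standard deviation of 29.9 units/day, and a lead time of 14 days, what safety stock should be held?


Formula: SS = z * sigma_d * sqrt(LT)
sqrt(LT) = sqrt(14) = 3.7417
SS = 1.96 * 29.9 * 3.7417
SS = 219.3 units

219.3 units


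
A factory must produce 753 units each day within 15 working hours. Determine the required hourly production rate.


Formula: Production Rate = Daily Demand / Available Hours
Rate = 753 units/day / 15 hours/day
Rate = 50.2 units/hour

50.2 units/hour


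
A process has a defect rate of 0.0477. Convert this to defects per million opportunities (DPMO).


DPMO = defect_rate * 1000000 = 0.0477 * 1000000

47700


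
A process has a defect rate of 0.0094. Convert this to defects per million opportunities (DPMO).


DPMO = defect_rate * 1000000 = 0.0094 * 1000000

9400


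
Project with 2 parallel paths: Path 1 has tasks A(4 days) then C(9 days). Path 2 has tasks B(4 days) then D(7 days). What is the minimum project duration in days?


Path 1 = 4 + 9 = 13 days
Path 2 = 4 + 7 = 11 days
Duration = max(13, 11) = 13 days

13 days


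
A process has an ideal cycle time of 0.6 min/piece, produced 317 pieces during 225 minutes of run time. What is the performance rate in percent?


Formula: Performance = (Ideal CT * Total Count) / Run Time * 100
Ideal output time = 0.6 * 317 = 190.2 min
Performance = 190.2 / 225 * 100 = 84.5%

84.5%


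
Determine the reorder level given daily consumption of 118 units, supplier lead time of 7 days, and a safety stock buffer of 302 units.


Formula: ROP = (Daily Demand * Lead Time) + Safety Stock
Demand during lead time = 118 * 7 = 826 units
ROP = 826 + 302 = 1128 units

1128 units
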